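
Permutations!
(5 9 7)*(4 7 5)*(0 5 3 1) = (0 5 9 3 1)(4 7) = [5, 0, 2, 1, 7, 9, 6, 4, 8, 3]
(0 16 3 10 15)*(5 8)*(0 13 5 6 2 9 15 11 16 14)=(0 14)(2 9 15 13 5 8 6)(3 10 11 16)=[14, 1, 9, 10, 4, 8, 2, 7, 6, 15, 11, 16, 12, 5, 0, 13, 3]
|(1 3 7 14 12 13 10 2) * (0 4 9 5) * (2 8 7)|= |(0 4 9 5)(1 3 2)(7 14 12 13 10 8)|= 12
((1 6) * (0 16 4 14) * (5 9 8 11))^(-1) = (0 14 4 16)(1 6)(5 11 8 9)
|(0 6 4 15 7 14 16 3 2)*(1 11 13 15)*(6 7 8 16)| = |(0 7 14 6 4 1 11 13 15 8 16 3 2)| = 13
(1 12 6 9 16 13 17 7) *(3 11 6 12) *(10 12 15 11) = (1 3 10 12 15 11 6 9 16 13 17 7) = [0, 3, 2, 10, 4, 5, 9, 1, 8, 16, 12, 6, 15, 17, 14, 11, 13, 7]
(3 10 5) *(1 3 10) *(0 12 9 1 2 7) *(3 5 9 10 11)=(0 12 10 9 1 5 11 3 2 7)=[12, 5, 7, 2, 4, 11, 6, 0, 8, 1, 9, 3, 10]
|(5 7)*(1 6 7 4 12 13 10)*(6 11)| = 9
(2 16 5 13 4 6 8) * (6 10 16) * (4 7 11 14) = [0, 1, 6, 3, 10, 13, 8, 11, 2, 9, 16, 14, 12, 7, 4, 15, 5] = (2 6 8)(4 10 16 5 13 7 11 14)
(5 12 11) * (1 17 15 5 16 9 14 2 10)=[0, 17, 10, 3, 4, 12, 6, 7, 8, 14, 1, 16, 11, 13, 2, 5, 9, 15]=(1 17 15 5 12 11 16 9 14 2 10)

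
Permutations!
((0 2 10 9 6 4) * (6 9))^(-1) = (0 4 6 10 2)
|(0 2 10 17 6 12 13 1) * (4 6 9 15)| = |(0 2 10 17 9 15 4 6 12 13 1)| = 11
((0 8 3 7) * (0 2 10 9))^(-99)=((0 8 3 7 2 10 9))^(-99)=(0 9 10 2 7 3 8)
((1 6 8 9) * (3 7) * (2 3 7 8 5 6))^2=((1 2 3 8 9)(5 6))^2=(1 3 9 2 8)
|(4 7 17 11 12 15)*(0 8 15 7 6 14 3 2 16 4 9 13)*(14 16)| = 60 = |(0 8 15 9 13)(2 14 3)(4 6 16)(7 17 11 12)|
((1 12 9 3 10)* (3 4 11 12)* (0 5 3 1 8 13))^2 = (0 3 8)(4 12)(5 10 13)(9 11)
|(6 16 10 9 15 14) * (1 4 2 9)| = 9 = |(1 4 2 9 15 14 6 16 10)|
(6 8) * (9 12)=[0, 1, 2, 3, 4, 5, 8, 7, 6, 12, 10, 11, 9]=(6 8)(9 12)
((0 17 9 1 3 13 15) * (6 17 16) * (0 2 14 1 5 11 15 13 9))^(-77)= ((0 16 6 17)(1 3 9 5 11 15 2 14))^(-77)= (0 17 6 16)(1 5 2 3 11 14 9 15)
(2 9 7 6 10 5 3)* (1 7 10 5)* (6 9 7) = (1 6 5 3 2 7 9 10) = [0, 6, 7, 2, 4, 3, 5, 9, 8, 10, 1]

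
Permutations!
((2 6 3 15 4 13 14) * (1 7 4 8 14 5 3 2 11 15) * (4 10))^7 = (2 6)(8 15 11 14)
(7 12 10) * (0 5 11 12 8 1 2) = (0 5 11 12 10 7 8 1 2) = [5, 2, 0, 3, 4, 11, 6, 8, 1, 9, 7, 12, 10]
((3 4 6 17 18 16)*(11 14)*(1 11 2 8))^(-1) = (1 8 2 14 11)(3 16 18 17 6 4)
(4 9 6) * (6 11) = [0, 1, 2, 3, 9, 5, 4, 7, 8, 11, 10, 6] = (4 9 11 6)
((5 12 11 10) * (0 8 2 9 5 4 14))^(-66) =((0 8 2 9 5 12 11 10 4 14))^(-66) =(0 5 4 2 11)(8 12 14 9 10)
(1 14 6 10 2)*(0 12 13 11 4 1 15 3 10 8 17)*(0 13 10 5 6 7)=(0 12 10 2 15 3 5 6 8 17 13 11 4 1 14 7)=[12, 14, 15, 5, 1, 6, 8, 0, 17, 9, 2, 4, 10, 11, 7, 3, 16, 13]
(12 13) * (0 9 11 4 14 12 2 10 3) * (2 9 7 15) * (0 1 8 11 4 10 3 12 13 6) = (0 7 15 2 3 1 8 11 10 12 6)(4 14 13 9) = [7, 8, 3, 1, 14, 5, 0, 15, 11, 4, 12, 10, 6, 9, 13, 2]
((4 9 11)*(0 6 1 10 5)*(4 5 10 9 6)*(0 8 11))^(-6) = (11)(0 9 1 6 4)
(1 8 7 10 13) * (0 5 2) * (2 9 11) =[5, 8, 0, 3, 4, 9, 6, 10, 7, 11, 13, 2, 12, 1] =(0 5 9 11 2)(1 8 7 10 13)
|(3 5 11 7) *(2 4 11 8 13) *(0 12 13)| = 10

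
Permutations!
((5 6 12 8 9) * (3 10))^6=(5 6 12 8 9)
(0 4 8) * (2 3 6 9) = (0 4 8)(2 3 6 9) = [4, 1, 3, 6, 8, 5, 9, 7, 0, 2]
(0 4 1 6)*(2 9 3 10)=(0 4 1 6)(2 9 3 10)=[4, 6, 9, 10, 1, 5, 0, 7, 8, 3, 2]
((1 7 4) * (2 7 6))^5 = (7)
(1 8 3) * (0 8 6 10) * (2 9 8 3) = [3, 6, 9, 1, 4, 5, 10, 7, 2, 8, 0] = (0 3 1 6 10)(2 9 8)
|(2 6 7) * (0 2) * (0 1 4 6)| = 4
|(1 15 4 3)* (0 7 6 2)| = |(0 7 6 2)(1 15 4 3)| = 4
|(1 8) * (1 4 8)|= |(4 8)|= 2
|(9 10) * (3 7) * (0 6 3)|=|(0 6 3 7)(9 10)|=4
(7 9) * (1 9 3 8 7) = (1 9)(3 8 7) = [0, 9, 2, 8, 4, 5, 6, 3, 7, 1]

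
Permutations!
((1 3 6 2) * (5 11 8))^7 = (1 2 6 3)(5 11 8)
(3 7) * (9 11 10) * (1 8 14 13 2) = (1 8 14 13 2)(3 7)(9 11 10) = [0, 8, 1, 7, 4, 5, 6, 3, 14, 11, 9, 10, 12, 2, 13]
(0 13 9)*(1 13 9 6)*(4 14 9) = (0 4 14 9)(1 13 6) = [4, 13, 2, 3, 14, 5, 1, 7, 8, 0, 10, 11, 12, 6, 9]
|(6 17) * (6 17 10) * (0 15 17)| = |(0 15 17)(6 10)| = 6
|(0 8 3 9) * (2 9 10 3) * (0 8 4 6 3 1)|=6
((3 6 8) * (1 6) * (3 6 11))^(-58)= (1 3 11)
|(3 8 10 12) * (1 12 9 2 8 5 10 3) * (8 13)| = 14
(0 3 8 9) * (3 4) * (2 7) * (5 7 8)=(0 4 3 5 7 2 8 9)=[4, 1, 8, 5, 3, 7, 6, 2, 9, 0]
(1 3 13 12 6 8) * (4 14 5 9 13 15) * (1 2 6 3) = (2 6 8)(3 15 4 14 5 9 13 12) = [0, 1, 6, 15, 14, 9, 8, 7, 2, 13, 10, 11, 3, 12, 5, 4]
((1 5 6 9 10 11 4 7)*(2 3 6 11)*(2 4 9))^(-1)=(1 7 4 10 9 11 5)(2 6 3)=((1 5 11 9 10 4 7)(2 3 6))^(-1)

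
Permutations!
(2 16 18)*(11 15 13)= (2 16 18)(11 15 13)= [0, 1, 16, 3, 4, 5, 6, 7, 8, 9, 10, 15, 12, 11, 14, 13, 18, 17, 2]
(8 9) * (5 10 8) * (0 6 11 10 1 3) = [6, 3, 2, 0, 4, 1, 11, 7, 9, 5, 8, 10] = (0 6 11 10 8 9 5 1 3)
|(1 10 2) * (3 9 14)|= |(1 10 2)(3 9 14)|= 3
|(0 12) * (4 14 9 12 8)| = 6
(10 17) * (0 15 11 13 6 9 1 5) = (0 15 11 13 6 9 1 5)(10 17) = [15, 5, 2, 3, 4, 0, 9, 7, 8, 1, 17, 13, 12, 6, 14, 11, 16, 10]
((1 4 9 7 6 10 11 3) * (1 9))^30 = ((1 4)(3 9 7 6 10 11))^30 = (11)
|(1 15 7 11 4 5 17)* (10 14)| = |(1 15 7 11 4 5 17)(10 14)| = 14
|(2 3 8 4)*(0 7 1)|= 12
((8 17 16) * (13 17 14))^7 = ((8 14 13 17 16))^7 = (8 13 16 14 17)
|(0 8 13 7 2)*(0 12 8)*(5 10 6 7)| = 8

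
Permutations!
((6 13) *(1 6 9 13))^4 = (13)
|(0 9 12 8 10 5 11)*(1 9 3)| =9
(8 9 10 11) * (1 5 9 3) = (1 5 9 10 11 8 3) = [0, 5, 2, 1, 4, 9, 6, 7, 3, 10, 11, 8]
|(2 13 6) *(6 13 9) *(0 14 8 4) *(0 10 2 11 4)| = |(0 14 8)(2 9 6 11 4 10)| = 6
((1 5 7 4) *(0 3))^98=(1 7)(4 5)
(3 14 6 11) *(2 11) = (2 11 3 14 6) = [0, 1, 11, 14, 4, 5, 2, 7, 8, 9, 10, 3, 12, 13, 6]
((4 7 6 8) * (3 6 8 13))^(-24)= (13)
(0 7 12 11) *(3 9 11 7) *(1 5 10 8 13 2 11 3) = [1, 5, 11, 9, 4, 10, 6, 12, 13, 3, 8, 0, 7, 2] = (0 1 5 10 8 13 2 11)(3 9)(7 12)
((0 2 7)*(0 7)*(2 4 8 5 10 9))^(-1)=((0 4 8 5 10 9 2))^(-1)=(0 2 9 10 5 8 4)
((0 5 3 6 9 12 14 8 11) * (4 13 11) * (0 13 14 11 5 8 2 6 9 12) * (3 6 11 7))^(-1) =(0 9 3 7 12 6 5 13 11 2 14 4 8) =((0 8 4 14 2 11 13 5 6 12 7 3 9))^(-1)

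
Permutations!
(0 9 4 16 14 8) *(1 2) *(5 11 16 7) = (0 9 4 7 5 11 16 14 8)(1 2) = [9, 2, 1, 3, 7, 11, 6, 5, 0, 4, 10, 16, 12, 13, 8, 15, 14]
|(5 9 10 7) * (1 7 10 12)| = 5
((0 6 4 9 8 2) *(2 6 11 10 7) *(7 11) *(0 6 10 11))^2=((11)(0 7 2 6 4 9 8 10))^2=(11)(0 2 4 8)(6 9 10 7)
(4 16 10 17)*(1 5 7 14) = (1 5 7 14)(4 16 10 17) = [0, 5, 2, 3, 16, 7, 6, 14, 8, 9, 17, 11, 12, 13, 1, 15, 10, 4]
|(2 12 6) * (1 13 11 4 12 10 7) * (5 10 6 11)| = 30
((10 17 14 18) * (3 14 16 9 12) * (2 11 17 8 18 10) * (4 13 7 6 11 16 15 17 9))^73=(2 13 11 3 8 16 7 9 14 18 4 6 12 10)(15 17)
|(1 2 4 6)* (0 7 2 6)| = 4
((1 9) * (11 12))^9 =(1 9)(11 12)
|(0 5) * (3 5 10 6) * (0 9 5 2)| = |(0 10 6 3 2)(5 9)| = 10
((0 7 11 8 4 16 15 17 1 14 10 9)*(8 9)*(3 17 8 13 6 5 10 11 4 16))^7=((0 7 4 3 17 1 14 11 9)(5 10 13 6)(8 16 15))^7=(0 11 1 3 7 9 14 17 4)(5 6 13 10)(8 16 15)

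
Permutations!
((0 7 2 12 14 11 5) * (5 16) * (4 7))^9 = (16)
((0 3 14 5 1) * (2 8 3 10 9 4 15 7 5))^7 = ((0 10 9 4 15 7 5 1)(2 8 3 14))^7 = (0 1 5 7 15 4 9 10)(2 14 3 8)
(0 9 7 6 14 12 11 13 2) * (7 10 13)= (0 9 10 13 2)(6 14 12 11 7)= [9, 1, 0, 3, 4, 5, 14, 6, 8, 10, 13, 7, 11, 2, 12]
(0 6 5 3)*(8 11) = [6, 1, 2, 0, 4, 3, 5, 7, 11, 9, 10, 8] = (0 6 5 3)(8 11)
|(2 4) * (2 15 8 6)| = |(2 4 15 8 6)| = 5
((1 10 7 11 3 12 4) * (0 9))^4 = ((0 9)(1 10 7 11 3 12 4))^4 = (1 3 10 12 7 4 11)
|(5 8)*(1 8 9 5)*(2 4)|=2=|(1 8)(2 4)(5 9)|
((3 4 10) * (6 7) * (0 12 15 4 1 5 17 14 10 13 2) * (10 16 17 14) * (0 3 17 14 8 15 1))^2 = (17)(0 1 8 4 2)(3 12 5 15 13)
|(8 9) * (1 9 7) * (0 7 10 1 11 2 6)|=|(0 7 11 2 6)(1 9 8 10)|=20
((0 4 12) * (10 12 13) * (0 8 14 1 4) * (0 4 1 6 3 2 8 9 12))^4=((0 4 13 10)(2 8 14 6 3)(9 12))^4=(2 3 6 14 8)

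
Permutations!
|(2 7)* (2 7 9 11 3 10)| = |(2 9 11 3 10)| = 5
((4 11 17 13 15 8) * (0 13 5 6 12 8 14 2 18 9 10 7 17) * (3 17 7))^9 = (0 17 15 6 2 8 9 11 3 13 5 14 12 18 4 10)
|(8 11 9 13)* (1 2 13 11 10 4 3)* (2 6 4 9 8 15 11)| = |(1 6 4 3)(2 13 15 11 8 10 9)| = 28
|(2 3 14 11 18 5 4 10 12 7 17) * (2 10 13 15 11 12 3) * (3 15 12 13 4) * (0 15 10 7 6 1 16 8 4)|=14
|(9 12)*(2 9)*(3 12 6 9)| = 6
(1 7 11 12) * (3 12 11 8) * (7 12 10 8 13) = [0, 12, 2, 10, 4, 5, 6, 13, 3, 9, 8, 11, 1, 7] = (1 12)(3 10 8)(7 13)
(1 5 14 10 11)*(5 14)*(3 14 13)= [0, 13, 2, 14, 4, 5, 6, 7, 8, 9, 11, 1, 12, 3, 10]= (1 13 3 14 10 11)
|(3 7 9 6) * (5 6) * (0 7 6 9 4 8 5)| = |(0 7 4 8 5 9)(3 6)| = 6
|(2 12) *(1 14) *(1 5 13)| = |(1 14 5 13)(2 12)| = 4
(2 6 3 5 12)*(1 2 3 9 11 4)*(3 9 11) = (1 2 6 11 4)(3 5 12 9) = [0, 2, 6, 5, 1, 12, 11, 7, 8, 3, 10, 4, 9]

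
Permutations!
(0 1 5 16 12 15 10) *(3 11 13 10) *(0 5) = (0 1)(3 11 13 10 5 16 12 15) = [1, 0, 2, 11, 4, 16, 6, 7, 8, 9, 5, 13, 15, 10, 14, 3, 12]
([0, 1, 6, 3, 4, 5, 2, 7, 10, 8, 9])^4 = (8 10 9)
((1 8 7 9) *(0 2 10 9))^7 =(10)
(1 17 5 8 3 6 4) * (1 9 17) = (3 6 4 9 17 5 8) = [0, 1, 2, 6, 9, 8, 4, 7, 3, 17, 10, 11, 12, 13, 14, 15, 16, 5]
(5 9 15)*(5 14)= [0, 1, 2, 3, 4, 9, 6, 7, 8, 15, 10, 11, 12, 13, 5, 14]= (5 9 15 14)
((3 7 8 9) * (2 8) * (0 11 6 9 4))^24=(0 2 9)(3 11 8)(4 7 6)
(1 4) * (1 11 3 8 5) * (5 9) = (1 4 11 3 8 9 5) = [0, 4, 2, 8, 11, 1, 6, 7, 9, 5, 10, 3]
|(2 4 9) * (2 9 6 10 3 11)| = 6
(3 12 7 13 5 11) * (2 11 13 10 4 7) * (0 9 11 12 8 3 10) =(0 9 11 10 4 7)(2 12)(3 8)(5 13) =[9, 1, 12, 8, 7, 13, 6, 0, 3, 11, 4, 10, 2, 5]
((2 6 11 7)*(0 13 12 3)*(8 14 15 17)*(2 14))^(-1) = ((0 13 12 3)(2 6 11 7 14 15 17 8))^(-1) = (0 3 12 13)(2 8 17 15 14 7 11 6)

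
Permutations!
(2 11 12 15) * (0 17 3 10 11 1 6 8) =(0 17 3 10 11 12 15 2 1 6 8) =[17, 6, 1, 10, 4, 5, 8, 7, 0, 9, 11, 12, 15, 13, 14, 2, 16, 3]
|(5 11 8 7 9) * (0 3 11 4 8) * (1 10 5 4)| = 12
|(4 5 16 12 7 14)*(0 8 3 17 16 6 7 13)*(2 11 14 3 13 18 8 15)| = |(0 15 2 11 14 4 5 6 7 3 17 16 12 18 8 13)| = 16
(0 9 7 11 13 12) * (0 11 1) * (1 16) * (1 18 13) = (0 9 7 16 18 13 12 11 1) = [9, 0, 2, 3, 4, 5, 6, 16, 8, 7, 10, 1, 11, 12, 14, 15, 18, 17, 13]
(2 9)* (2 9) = (9) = [0, 1, 2, 3, 4, 5, 6, 7, 8, 9]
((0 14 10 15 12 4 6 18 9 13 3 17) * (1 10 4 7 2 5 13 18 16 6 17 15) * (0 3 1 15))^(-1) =((0 14 4 17 3)(1 10 15 12 7 2 5 13)(6 16)(9 18))^(-1) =(0 3 17 4 14)(1 13 5 2 7 12 15 10)(6 16)(9 18)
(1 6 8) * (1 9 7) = [0, 6, 2, 3, 4, 5, 8, 1, 9, 7] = (1 6 8 9 7)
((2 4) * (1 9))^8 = ((1 9)(2 4))^8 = (9)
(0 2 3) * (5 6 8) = (0 2 3)(5 6 8) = [2, 1, 3, 0, 4, 6, 8, 7, 5]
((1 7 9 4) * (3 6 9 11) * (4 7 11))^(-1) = ((1 11 3 6 9 7 4))^(-1) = (1 4 7 9 6 3 11)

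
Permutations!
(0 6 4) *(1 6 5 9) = [5, 6, 2, 3, 0, 9, 4, 7, 8, 1] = (0 5 9 1 6 4)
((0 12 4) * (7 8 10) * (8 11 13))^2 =((0 12 4)(7 11 13 8 10))^2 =(0 4 12)(7 13 10 11 8)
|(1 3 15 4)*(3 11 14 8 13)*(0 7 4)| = |(0 7 4 1 11 14 8 13 3 15)| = 10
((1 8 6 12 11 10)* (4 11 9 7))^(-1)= (1 10 11 4 7 9 12 6 8)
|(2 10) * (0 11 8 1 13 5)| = 6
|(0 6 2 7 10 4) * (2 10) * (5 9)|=|(0 6 10 4)(2 7)(5 9)|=4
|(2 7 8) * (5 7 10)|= 5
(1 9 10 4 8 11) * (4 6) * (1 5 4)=(1 9 10 6)(4 8 11 5)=[0, 9, 2, 3, 8, 4, 1, 7, 11, 10, 6, 5]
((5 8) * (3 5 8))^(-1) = (8)(3 5)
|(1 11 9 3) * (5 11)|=5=|(1 5 11 9 3)|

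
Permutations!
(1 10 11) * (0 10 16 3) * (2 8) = (0 10 11 1 16 3)(2 8) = [10, 16, 8, 0, 4, 5, 6, 7, 2, 9, 11, 1, 12, 13, 14, 15, 3]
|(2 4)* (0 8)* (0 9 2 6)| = 6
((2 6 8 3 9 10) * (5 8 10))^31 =(2 6 10)(3 8 5 9)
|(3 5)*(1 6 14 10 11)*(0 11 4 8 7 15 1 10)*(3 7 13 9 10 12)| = 10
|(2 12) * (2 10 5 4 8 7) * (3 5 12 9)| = 14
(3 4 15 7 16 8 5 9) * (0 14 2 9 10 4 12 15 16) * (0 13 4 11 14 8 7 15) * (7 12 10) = (0 8 5 7 13 4 16 12)(2 9 3 10 11 14) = [8, 1, 9, 10, 16, 7, 6, 13, 5, 3, 11, 14, 0, 4, 2, 15, 12]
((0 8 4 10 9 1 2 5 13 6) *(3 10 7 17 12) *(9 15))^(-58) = (0 4 17 3 15 1 5 6 8 7 12 10 9 2 13)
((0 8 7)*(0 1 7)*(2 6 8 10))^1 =(0 10 2 6 8)(1 7)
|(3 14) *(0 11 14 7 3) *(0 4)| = 4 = |(0 11 14 4)(3 7)|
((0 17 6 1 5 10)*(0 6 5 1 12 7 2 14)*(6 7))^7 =(17)(6 12)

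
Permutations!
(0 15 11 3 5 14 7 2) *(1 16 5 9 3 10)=(0 15 11 10 1 16 5 14 7 2)(3 9)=[15, 16, 0, 9, 4, 14, 6, 2, 8, 3, 1, 10, 12, 13, 7, 11, 5]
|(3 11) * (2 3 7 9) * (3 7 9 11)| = 4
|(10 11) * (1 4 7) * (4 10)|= |(1 10 11 4 7)|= 5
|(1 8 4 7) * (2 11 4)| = 6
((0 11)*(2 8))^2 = (11)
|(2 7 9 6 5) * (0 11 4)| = |(0 11 4)(2 7 9 6 5)| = 15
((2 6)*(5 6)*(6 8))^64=((2 5 8 6))^64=(8)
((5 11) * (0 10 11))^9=((0 10 11 5))^9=(0 10 11 5)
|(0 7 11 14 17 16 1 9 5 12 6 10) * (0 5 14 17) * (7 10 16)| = 9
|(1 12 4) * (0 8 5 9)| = 12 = |(0 8 5 9)(1 12 4)|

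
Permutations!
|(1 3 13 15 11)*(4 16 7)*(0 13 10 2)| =|(0 13 15 11 1 3 10 2)(4 16 7)| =24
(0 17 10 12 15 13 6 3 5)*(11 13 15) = (0 17 10 12 11 13 6 3 5) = [17, 1, 2, 5, 4, 0, 3, 7, 8, 9, 12, 13, 11, 6, 14, 15, 16, 10]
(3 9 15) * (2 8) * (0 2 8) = (0 2)(3 9 15) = [2, 1, 0, 9, 4, 5, 6, 7, 8, 15, 10, 11, 12, 13, 14, 3]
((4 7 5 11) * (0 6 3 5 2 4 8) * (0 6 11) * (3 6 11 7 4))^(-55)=((0 7 2 3 5)(8 11))^(-55)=(8 11)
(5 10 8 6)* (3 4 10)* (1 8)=[0, 8, 2, 4, 10, 3, 5, 7, 6, 9, 1]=(1 8 6 5 3 4 10)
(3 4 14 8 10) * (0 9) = (0 9)(3 4 14 8 10) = [9, 1, 2, 4, 14, 5, 6, 7, 10, 0, 3, 11, 12, 13, 8]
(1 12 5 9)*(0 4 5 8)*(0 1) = (0 4 5 9)(1 12 8) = [4, 12, 2, 3, 5, 9, 6, 7, 1, 0, 10, 11, 8]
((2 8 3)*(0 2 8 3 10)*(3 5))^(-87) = (0 3)(2 8)(5 10) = ((0 2 5 3 8 10))^(-87)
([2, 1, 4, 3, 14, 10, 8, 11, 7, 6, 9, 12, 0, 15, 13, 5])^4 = [13, 1, 15, 3, 5, 8, 12, 2, 0, 11, 7, 4, 14, 9, 10, 6]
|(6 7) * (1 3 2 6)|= 5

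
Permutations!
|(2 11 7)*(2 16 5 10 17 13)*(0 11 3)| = 10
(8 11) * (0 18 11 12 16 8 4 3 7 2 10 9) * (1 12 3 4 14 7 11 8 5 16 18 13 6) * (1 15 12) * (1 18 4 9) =(0 13 6 15 12 4 9)(1 18 8 3 11 14 7 2 10)(5 16) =[13, 18, 10, 11, 9, 16, 15, 2, 3, 0, 1, 14, 4, 6, 7, 12, 5, 17, 8]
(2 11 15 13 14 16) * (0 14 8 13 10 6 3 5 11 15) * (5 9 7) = (0 14 16 2 15 10 6 3 9 7 5 11)(8 13) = [14, 1, 15, 9, 4, 11, 3, 5, 13, 7, 6, 0, 12, 8, 16, 10, 2]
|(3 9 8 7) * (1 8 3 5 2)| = |(1 8 7 5 2)(3 9)| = 10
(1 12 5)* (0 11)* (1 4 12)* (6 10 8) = (0 11)(4 12 5)(6 10 8) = [11, 1, 2, 3, 12, 4, 10, 7, 6, 9, 8, 0, 5]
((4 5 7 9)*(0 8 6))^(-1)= (0 6 8)(4 9 7 5)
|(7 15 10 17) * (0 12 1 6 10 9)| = 9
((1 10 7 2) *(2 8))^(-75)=(10)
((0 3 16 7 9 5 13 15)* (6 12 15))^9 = ((0 3 16 7 9 5 13 6 12 15))^9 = (0 15 12 6 13 5 9 7 16 3)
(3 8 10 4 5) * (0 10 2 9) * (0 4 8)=(0 10 8 2 9 4 5 3)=[10, 1, 9, 0, 5, 3, 6, 7, 2, 4, 8]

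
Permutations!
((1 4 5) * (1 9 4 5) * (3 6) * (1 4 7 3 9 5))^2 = (3 9)(6 7)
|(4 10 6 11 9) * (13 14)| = |(4 10 6 11 9)(13 14)| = 10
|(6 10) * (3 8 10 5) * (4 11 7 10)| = |(3 8 4 11 7 10 6 5)| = 8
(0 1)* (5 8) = (0 1)(5 8) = [1, 0, 2, 3, 4, 8, 6, 7, 5]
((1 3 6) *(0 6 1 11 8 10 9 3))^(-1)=((0 6 11 8 10 9 3 1))^(-1)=(0 1 3 9 10 8 11 6)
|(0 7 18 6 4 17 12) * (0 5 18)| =|(0 7)(4 17 12 5 18 6)| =6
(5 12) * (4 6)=[0, 1, 2, 3, 6, 12, 4, 7, 8, 9, 10, 11, 5]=(4 6)(5 12)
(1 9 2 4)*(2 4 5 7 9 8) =(1 8 2 5 7 9 4) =[0, 8, 5, 3, 1, 7, 6, 9, 2, 4]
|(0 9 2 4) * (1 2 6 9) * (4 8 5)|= 6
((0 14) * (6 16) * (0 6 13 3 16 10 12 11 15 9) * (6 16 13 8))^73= (0 8 12 9 16 10 15 14 6 11)(3 13)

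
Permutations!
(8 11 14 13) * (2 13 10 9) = (2 13 8 11 14 10 9) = [0, 1, 13, 3, 4, 5, 6, 7, 11, 2, 9, 14, 12, 8, 10]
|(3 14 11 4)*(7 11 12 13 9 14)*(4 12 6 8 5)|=11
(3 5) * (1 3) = (1 3 5) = [0, 3, 2, 5, 4, 1]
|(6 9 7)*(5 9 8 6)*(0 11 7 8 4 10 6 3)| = 21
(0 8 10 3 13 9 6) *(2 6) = (0 8 10 3 13 9 2 6) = [8, 1, 6, 13, 4, 5, 0, 7, 10, 2, 3, 11, 12, 9]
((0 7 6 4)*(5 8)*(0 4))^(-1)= (0 6 7)(5 8)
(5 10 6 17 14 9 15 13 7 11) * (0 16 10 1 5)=(0 16 10 6 17 14 9 15 13 7 11)(1 5)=[16, 5, 2, 3, 4, 1, 17, 11, 8, 15, 6, 0, 12, 7, 9, 13, 10, 14]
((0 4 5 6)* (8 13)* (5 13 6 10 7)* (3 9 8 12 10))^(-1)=((0 4 13 12 10 7 5 3 9 8 6))^(-1)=(0 6 8 9 3 5 7 10 12 13 4)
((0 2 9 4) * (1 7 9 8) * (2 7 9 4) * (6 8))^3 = (1 6 9 8 2) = ((0 7 4)(1 9 2 6 8))^3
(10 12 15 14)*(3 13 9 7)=(3 13 9 7)(10 12 15 14)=[0, 1, 2, 13, 4, 5, 6, 3, 8, 7, 12, 11, 15, 9, 10, 14]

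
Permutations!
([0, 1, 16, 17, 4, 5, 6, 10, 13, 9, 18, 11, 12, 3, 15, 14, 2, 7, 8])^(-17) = (2 16)(3 18 17 8 7 13 10)(14 15)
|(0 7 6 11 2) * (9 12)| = |(0 7 6 11 2)(9 12)| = 10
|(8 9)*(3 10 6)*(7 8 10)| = |(3 7 8 9 10 6)| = 6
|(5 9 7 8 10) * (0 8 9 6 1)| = 6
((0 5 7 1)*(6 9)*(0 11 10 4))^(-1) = ((0 5 7 1 11 10 4)(6 9))^(-1) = (0 4 10 11 1 7 5)(6 9)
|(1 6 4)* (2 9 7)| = |(1 6 4)(2 9 7)| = 3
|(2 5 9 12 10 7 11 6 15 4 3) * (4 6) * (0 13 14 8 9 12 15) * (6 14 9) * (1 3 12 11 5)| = 42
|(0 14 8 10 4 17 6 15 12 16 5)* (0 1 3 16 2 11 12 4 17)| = 24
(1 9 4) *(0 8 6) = (0 8 6)(1 9 4) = [8, 9, 2, 3, 1, 5, 0, 7, 6, 4]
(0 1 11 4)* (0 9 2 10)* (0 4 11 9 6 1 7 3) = [7, 9, 10, 0, 6, 5, 1, 3, 8, 2, 4, 11] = (11)(0 7 3)(1 9 2 10 4 6)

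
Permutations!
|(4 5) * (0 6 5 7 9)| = 6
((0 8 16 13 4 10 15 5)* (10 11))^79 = ((0 8 16 13 4 11 10 15 5))^79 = (0 15 11 13 8 5 10 4 16)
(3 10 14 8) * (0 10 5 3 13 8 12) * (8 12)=(0 10 14 8 13 12)(3 5)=[10, 1, 2, 5, 4, 3, 6, 7, 13, 9, 14, 11, 0, 12, 8]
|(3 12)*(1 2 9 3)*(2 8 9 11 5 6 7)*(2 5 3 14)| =|(1 8 9 14 2 11 3 12)(5 6 7)| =24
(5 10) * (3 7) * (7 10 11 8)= (3 10 5 11 8 7)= [0, 1, 2, 10, 4, 11, 6, 3, 7, 9, 5, 8]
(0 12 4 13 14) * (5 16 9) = (0 12 4 13 14)(5 16 9) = [12, 1, 2, 3, 13, 16, 6, 7, 8, 5, 10, 11, 4, 14, 0, 15, 9]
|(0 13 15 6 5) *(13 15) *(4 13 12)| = |(0 15 6 5)(4 13 12)| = 12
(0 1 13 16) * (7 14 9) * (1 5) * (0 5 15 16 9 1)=(0 15 16 5)(1 13 9 7 14)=[15, 13, 2, 3, 4, 0, 6, 14, 8, 7, 10, 11, 12, 9, 1, 16, 5]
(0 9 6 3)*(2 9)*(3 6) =[2, 1, 9, 0, 4, 5, 6, 7, 8, 3] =(0 2 9 3)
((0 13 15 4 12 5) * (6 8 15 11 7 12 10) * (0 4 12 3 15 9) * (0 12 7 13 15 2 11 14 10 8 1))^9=((0 15 7 3 2 11 13 14 10 6 1)(4 8 9 12 5))^9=(0 6 14 11 3 15 1 10 13 2 7)(4 5 12 9 8)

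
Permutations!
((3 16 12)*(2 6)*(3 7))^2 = (3 12)(7 16)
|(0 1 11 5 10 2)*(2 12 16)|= 8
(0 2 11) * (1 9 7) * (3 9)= (0 2 11)(1 3 9 7)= [2, 3, 11, 9, 4, 5, 6, 1, 8, 7, 10, 0]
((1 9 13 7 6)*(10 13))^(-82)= ((1 9 10 13 7 6))^(-82)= (1 10 7)(6 9 13)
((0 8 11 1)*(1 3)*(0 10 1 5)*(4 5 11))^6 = (11)(0 4)(5 8)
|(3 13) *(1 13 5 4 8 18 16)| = |(1 13 3 5 4 8 18 16)| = 8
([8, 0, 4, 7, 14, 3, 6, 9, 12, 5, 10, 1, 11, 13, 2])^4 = (0 1 11 12 8)(2 4 14)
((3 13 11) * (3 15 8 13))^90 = (8 11)(13 15)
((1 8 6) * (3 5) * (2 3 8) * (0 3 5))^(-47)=((0 3)(1 2 5 8 6))^(-47)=(0 3)(1 8 2 6 5)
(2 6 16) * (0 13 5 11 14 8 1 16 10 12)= (0 13 5 11 14 8 1 16 2 6 10 12)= [13, 16, 6, 3, 4, 11, 10, 7, 1, 9, 12, 14, 0, 5, 8, 15, 2]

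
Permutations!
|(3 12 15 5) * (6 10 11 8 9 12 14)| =|(3 14 6 10 11 8 9 12 15 5)| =10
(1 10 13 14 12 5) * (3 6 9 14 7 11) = (1 10 13 7 11 3 6 9 14 12 5) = [0, 10, 2, 6, 4, 1, 9, 11, 8, 14, 13, 3, 5, 7, 12]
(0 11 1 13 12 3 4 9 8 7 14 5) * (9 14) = [11, 13, 2, 4, 14, 0, 6, 9, 7, 8, 10, 1, 3, 12, 5] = (0 11 1 13 12 3 4 14 5)(7 9 8)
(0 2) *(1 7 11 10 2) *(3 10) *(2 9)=(0 1 7 11 3 10 9 2)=[1, 7, 0, 10, 4, 5, 6, 11, 8, 2, 9, 3]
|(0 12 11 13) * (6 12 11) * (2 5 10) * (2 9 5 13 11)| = |(0 2 13)(5 10 9)(6 12)| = 6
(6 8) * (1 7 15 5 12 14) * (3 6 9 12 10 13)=(1 7 15 5 10 13 3 6 8 9 12 14)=[0, 7, 2, 6, 4, 10, 8, 15, 9, 12, 13, 11, 14, 3, 1, 5]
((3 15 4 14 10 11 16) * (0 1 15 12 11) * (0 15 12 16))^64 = ((0 1 12 11)(3 16)(4 14 10 15))^64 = (16)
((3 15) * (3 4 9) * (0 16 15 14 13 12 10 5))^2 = ((0 16 15 4 9 3 14 13 12 10 5))^2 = (0 15 9 14 12 5 16 4 3 13 10)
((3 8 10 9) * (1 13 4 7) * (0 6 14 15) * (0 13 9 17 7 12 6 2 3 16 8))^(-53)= ((0 2 3)(1 9 16 8 10 17 7)(4 12 6 14 15 13))^(-53)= (0 2 3)(1 8 7 16 17 9 10)(4 12 6 14 15 13)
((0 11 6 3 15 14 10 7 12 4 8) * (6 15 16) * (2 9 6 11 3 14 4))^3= ((0 3 16 11 15 4 8)(2 9 6 14 10 7 12))^3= (0 11 8 16 4 3 15)(2 14 12 6 7 9 10)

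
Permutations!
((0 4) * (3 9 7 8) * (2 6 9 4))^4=(0 7)(2 8)(3 6)(4 9)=((0 2 6 9 7 8 3 4))^4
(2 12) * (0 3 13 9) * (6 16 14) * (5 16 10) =(0 3 13 9)(2 12)(5 16 14 6 10) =[3, 1, 12, 13, 4, 16, 10, 7, 8, 0, 5, 11, 2, 9, 6, 15, 14]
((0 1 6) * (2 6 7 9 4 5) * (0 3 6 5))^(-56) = ((0 1 7 9 4)(2 5)(3 6))^(-56) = (0 4 9 7 1)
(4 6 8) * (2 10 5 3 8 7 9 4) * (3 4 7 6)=[0, 1, 10, 8, 3, 4, 6, 9, 2, 7, 5]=(2 10 5 4 3 8)(7 9)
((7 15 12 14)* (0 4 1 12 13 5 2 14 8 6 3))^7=(2 14 7 15 13 5)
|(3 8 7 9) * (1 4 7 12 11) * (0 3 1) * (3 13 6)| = |(0 13 6 3 8 12 11)(1 4 7 9)| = 28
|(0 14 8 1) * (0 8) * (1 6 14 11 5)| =7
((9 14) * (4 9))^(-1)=((4 9 14))^(-1)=(4 14 9)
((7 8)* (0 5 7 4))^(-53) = (0 7 4 5 8)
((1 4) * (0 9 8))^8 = (0 8 9)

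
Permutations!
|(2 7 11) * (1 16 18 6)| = 12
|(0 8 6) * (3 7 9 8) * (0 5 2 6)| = 15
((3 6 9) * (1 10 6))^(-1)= (1 3 9 6 10)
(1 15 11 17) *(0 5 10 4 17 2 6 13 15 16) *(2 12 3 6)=(0 5 10 4 17 1 16)(3 6 13 15 11 12)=[5, 16, 2, 6, 17, 10, 13, 7, 8, 9, 4, 12, 3, 15, 14, 11, 0, 1]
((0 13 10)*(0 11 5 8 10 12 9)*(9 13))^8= (13)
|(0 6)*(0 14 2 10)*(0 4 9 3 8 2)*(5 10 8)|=30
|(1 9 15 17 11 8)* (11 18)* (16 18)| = 8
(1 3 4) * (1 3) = (3 4) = [0, 1, 2, 4, 3]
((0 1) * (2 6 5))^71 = (0 1)(2 5 6)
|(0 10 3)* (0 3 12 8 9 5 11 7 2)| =|(0 10 12 8 9 5 11 7 2)| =9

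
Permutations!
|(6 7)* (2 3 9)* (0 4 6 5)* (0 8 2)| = |(0 4 6 7 5 8 2 3 9)| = 9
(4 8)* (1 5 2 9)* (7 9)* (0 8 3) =(0 8 4 3)(1 5 2 7 9) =[8, 5, 7, 0, 3, 2, 6, 9, 4, 1]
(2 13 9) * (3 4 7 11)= (2 13 9)(3 4 7 11)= [0, 1, 13, 4, 7, 5, 6, 11, 8, 2, 10, 3, 12, 9]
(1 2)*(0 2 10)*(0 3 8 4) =[2, 10, 1, 8, 0, 5, 6, 7, 4, 9, 3] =(0 2 1 10 3 8 4)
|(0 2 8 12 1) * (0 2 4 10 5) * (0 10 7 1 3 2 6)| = |(0 4 7 1 6)(2 8 12 3)(5 10)| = 20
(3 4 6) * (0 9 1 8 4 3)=(0 9 1 8 4 6)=[9, 8, 2, 3, 6, 5, 0, 7, 4, 1]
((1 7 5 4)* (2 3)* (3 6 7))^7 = ((1 3 2 6 7 5 4))^7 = (7)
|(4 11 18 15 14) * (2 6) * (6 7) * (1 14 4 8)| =|(1 14 8)(2 7 6)(4 11 18 15)| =12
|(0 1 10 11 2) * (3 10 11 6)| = 12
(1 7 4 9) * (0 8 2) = (0 8 2)(1 7 4 9) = [8, 7, 0, 3, 9, 5, 6, 4, 2, 1]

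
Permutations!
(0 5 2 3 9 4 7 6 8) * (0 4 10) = (0 5 2 3 9 10)(4 7 6 8) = [5, 1, 3, 9, 7, 2, 8, 6, 4, 10, 0]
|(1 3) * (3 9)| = 3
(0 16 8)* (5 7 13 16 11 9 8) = (0 11 9 8)(5 7 13 16) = [11, 1, 2, 3, 4, 7, 6, 13, 0, 8, 10, 9, 12, 16, 14, 15, 5]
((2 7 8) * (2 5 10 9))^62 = ((2 7 8 5 10 9))^62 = (2 8 10)(5 9 7)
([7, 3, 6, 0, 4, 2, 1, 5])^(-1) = [3, 6, 5, 1, 4, 7, 2, 0]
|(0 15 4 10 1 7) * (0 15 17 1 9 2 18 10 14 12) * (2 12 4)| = |(0 17 1 7 15 2 18 10 9 12)(4 14)| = 10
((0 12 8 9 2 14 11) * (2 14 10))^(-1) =(0 11 14 9 8 12)(2 10)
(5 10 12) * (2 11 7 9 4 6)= (2 11 7 9 4 6)(5 10 12)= [0, 1, 11, 3, 6, 10, 2, 9, 8, 4, 12, 7, 5]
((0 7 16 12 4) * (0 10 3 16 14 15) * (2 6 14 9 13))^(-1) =(0 15 14 6 2 13 9 7)(3 10 4 12 16)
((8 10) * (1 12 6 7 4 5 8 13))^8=((1 12 6 7 4 5 8 10 13))^8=(1 13 10 8 5 4 7 6 12)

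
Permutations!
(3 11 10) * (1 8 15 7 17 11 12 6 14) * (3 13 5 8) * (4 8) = (1 3 12 6 14)(4 8 15 7 17 11 10 13 5) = [0, 3, 2, 12, 8, 4, 14, 17, 15, 9, 13, 10, 6, 5, 1, 7, 16, 11]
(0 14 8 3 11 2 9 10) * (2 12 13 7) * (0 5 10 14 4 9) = (0 4 9 14 8 3 11 12 13 7 2)(5 10) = [4, 1, 0, 11, 9, 10, 6, 2, 3, 14, 5, 12, 13, 7, 8]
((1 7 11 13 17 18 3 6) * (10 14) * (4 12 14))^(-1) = (1 6 3 18 17 13 11 7)(4 10 14 12)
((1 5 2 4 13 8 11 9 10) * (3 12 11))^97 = ((1 5 2 4 13 8 3 12 11 9 10))^97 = (1 9 12 8 4 5 10 11 3 13 2)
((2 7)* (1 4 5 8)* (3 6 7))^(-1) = (1 8 5 4)(2 7 6 3)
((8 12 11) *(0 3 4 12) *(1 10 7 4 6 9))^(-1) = (0 8 11 12 4 7 10 1 9 6 3)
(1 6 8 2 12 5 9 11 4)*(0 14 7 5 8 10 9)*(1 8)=(0 14 7 5)(1 6 10 9 11 4 8 2 12)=[14, 6, 12, 3, 8, 0, 10, 5, 2, 11, 9, 4, 1, 13, 7]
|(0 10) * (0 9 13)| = 4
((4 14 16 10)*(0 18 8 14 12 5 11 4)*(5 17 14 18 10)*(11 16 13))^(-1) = ((0 10)(4 12 17 14 13 11)(5 16)(8 18))^(-1) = (0 10)(4 11 13 14 17 12)(5 16)(8 18)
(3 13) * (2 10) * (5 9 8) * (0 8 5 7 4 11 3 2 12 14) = (0 8 7 4 11 3 13 2 10 12 14)(5 9) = [8, 1, 10, 13, 11, 9, 6, 4, 7, 5, 12, 3, 14, 2, 0]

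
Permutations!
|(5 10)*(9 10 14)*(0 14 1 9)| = 4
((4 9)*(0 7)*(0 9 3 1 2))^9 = ((0 7 9 4 3 1 2))^9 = (0 9 3 2 7 4 1)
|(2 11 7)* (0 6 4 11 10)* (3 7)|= |(0 6 4 11 3 7 2 10)|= 8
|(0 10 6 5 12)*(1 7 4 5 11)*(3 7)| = 10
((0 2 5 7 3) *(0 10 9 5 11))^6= (11)(3 10 9 5 7)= ((0 2 11)(3 10 9 5 7))^6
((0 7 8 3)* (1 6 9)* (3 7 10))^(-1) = ((0 10 3)(1 6 9)(7 8))^(-1) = (0 3 10)(1 9 6)(7 8)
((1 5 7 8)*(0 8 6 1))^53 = ((0 8)(1 5 7 6))^53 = (0 8)(1 5 7 6)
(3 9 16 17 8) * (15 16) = (3 9 15 16 17 8) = [0, 1, 2, 9, 4, 5, 6, 7, 3, 15, 10, 11, 12, 13, 14, 16, 17, 8]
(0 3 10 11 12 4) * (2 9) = (0 3 10 11 12 4)(2 9) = [3, 1, 9, 10, 0, 5, 6, 7, 8, 2, 11, 12, 4]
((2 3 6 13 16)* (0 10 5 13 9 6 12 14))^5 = ((0 10 5 13 16 2 3 12 14)(6 9))^5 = (0 2 10 3 5 12 13 14 16)(6 9)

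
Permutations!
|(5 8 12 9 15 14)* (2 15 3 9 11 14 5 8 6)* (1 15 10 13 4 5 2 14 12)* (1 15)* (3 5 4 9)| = |(2 10 13 9 5 6 14 8 15)(11 12)| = 18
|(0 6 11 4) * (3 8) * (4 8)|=6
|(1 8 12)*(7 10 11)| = |(1 8 12)(7 10 11)| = 3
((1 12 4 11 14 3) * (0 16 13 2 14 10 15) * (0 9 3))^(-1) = (0 14 2 13 16)(1 3 9 15 10 11 4 12)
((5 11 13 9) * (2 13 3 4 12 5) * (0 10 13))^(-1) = ((0 10 13 9 2)(3 4 12 5 11))^(-1) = (0 2 9 13 10)(3 11 5 12 4)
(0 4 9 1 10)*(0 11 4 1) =(0 1 10 11 4 9) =[1, 10, 2, 3, 9, 5, 6, 7, 8, 0, 11, 4]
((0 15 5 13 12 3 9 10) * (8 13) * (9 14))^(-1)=((0 15 5 8 13 12 3 14 9 10))^(-1)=(0 10 9 14 3 12 13 8 5 15)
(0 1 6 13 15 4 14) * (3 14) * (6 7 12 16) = (0 1 7 12 16 6 13 15 4 3 14) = [1, 7, 2, 14, 3, 5, 13, 12, 8, 9, 10, 11, 16, 15, 0, 4, 6]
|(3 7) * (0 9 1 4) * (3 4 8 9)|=|(0 3 7 4)(1 8 9)|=12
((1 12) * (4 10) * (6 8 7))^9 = ((1 12)(4 10)(6 8 7))^9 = (1 12)(4 10)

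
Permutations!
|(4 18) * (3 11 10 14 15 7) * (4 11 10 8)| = |(3 10 14 15 7)(4 18 11 8)| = 20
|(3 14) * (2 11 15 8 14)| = 6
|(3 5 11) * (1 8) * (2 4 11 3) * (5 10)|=|(1 8)(2 4 11)(3 10 5)|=6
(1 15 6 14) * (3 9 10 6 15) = (15)(1 3 9 10 6 14) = [0, 3, 2, 9, 4, 5, 14, 7, 8, 10, 6, 11, 12, 13, 1, 15]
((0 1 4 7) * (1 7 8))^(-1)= (0 7)(1 8 4)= ((0 7)(1 4 8))^(-1)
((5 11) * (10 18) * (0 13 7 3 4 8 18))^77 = ((0 13 7 3 4 8 18 10)(5 11))^77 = (0 8 7 10 4 13 18 3)(5 11)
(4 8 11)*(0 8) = (0 8 11 4) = [8, 1, 2, 3, 0, 5, 6, 7, 11, 9, 10, 4]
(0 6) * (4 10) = [6, 1, 2, 3, 10, 5, 0, 7, 8, 9, 4] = (0 6)(4 10)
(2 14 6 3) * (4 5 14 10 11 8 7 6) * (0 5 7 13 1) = [5, 0, 10, 2, 7, 14, 3, 6, 13, 9, 11, 8, 12, 1, 4] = (0 5 14 4 7 6 3 2 10 11 8 13 1)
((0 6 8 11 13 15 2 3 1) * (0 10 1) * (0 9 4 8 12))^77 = ((0 6 12)(1 10)(2 3 9 4 8 11 13 15))^77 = (0 12 6)(1 10)(2 11 9 15 8 3 13 4)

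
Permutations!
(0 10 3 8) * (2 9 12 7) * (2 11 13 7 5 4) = (0 10 3 8)(2 9 12 5 4)(7 11 13) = [10, 1, 9, 8, 2, 4, 6, 11, 0, 12, 3, 13, 5, 7]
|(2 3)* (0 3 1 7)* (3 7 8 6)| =|(0 7)(1 8 6 3 2)| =10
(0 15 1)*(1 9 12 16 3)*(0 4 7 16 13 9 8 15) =(1 4 7 16 3)(8 15)(9 12 13) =[0, 4, 2, 1, 7, 5, 6, 16, 15, 12, 10, 11, 13, 9, 14, 8, 3]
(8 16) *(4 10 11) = (4 10 11)(8 16) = [0, 1, 2, 3, 10, 5, 6, 7, 16, 9, 11, 4, 12, 13, 14, 15, 8]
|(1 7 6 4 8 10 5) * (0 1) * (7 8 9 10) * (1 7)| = |(0 7 6 4 9 10 5)(1 8)| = 14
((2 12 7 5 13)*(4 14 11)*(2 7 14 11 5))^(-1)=(2 7 13 5 14 12)(4 11)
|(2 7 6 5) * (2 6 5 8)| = 5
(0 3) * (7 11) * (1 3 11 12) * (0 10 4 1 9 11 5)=(0 5)(1 3 10 4)(7 12 9 11)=[5, 3, 2, 10, 1, 0, 6, 12, 8, 11, 4, 7, 9]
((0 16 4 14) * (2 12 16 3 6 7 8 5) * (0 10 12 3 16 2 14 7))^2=((0 16 4 7 8 5 14 10 12 2 3 6))^2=(0 4 8 14 12 3)(2 6 16 7 5 10)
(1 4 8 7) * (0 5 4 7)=(0 5 4 8)(1 7)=[5, 7, 2, 3, 8, 4, 6, 1, 0]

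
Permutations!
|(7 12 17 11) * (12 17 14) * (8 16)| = 6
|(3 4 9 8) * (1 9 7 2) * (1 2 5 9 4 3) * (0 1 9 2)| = |(0 1 4 7 5 2)(8 9)| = 6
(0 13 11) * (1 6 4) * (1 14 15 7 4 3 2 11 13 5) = [5, 6, 11, 2, 14, 1, 3, 4, 8, 9, 10, 0, 12, 13, 15, 7] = (0 5 1 6 3 2 11)(4 14 15 7)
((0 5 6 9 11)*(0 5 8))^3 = (0 8)(5 11 9 6)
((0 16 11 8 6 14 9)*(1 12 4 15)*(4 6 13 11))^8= (0 9 14 6 12 1 15 4 16)(8 11 13)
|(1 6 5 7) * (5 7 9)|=6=|(1 6 7)(5 9)|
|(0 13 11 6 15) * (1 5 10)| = |(0 13 11 6 15)(1 5 10)| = 15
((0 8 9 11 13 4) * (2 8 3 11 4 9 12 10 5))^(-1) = ((0 3 11 13 9 4)(2 8 12 10 5))^(-1) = (0 4 9 13 11 3)(2 5 10 12 8)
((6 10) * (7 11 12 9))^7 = (6 10)(7 9 12 11)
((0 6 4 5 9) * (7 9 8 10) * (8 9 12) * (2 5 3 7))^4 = (0 7 2 6 12 5 4 8 9 3 10)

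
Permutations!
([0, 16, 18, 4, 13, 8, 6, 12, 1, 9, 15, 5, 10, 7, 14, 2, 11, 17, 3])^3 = (1 5 16 8 11)(2 4 12)(3 7 15)(10 18 13)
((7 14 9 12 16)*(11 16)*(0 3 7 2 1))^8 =(0 2 11 9 7)(1 16 12 14 3)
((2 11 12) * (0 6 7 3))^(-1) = ((0 6 7 3)(2 11 12))^(-1) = (0 3 7 6)(2 12 11)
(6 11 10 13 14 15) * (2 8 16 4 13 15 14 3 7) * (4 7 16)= (2 8 4 13 3 16 7)(6 11 10 15)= [0, 1, 8, 16, 13, 5, 11, 2, 4, 9, 15, 10, 12, 3, 14, 6, 7]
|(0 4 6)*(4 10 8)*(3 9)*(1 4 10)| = 4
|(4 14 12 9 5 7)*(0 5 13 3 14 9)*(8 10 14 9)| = |(0 5 7 4 8 10 14 12)(3 9 13)| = 24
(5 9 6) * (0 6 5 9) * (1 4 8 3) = (0 6 9 5)(1 4 8 3) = [6, 4, 2, 1, 8, 0, 9, 7, 3, 5]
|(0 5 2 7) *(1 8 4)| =|(0 5 2 7)(1 8 4)| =12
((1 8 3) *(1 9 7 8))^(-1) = ((3 9 7 8))^(-1) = (3 8 7 9)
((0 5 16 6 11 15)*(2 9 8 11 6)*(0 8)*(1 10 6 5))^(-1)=(0 9 2 16 5 6 10 1)(8 15 11)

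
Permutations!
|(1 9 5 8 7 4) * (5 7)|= 4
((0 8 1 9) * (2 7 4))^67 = (0 9 1 8)(2 7 4)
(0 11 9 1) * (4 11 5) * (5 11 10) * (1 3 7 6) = (0 11 9 3 7 6 1)(4 10 5) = [11, 0, 2, 7, 10, 4, 1, 6, 8, 3, 5, 9]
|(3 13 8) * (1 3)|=4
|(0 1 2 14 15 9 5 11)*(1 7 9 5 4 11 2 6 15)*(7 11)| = |(0 11)(1 6 15 5 2 14)(4 7 9)| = 6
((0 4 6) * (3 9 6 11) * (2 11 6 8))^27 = (2 3 8 11 9)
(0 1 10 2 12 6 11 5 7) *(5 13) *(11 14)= (0 1 10 2 12 6 14 11 13 5 7)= [1, 10, 12, 3, 4, 7, 14, 0, 8, 9, 2, 13, 6, 5, 11]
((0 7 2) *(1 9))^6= (9)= ((0 7 2)(1 9))^6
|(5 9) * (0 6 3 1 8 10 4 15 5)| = 10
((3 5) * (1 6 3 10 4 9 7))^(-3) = ((1 6 3 5 10 4 9 7))^(-3) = (1 4 3 7 10 6 9 5)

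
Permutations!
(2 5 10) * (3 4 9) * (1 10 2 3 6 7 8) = (1 10 3 4 9 6 7 8)(2 5) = [0, 10, 5, 4, 9, 2, 7, 8, 1, 6, 3]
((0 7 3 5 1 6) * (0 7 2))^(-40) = (7)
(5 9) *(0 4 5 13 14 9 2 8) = [4, 1, 8, 3, 5, 2, 6, 7, 0, 13, 10, 11, 12, 14, 9] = (0 4 5 2 8)(9 13 14)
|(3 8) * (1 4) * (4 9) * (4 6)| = 4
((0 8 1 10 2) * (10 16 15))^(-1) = (0 2 10 15 16 1 8)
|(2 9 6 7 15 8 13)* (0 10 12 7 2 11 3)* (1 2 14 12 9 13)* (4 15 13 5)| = |(0 10 9 6 14 12 7 13 11 3)(1 2 5 4 15 8)| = 30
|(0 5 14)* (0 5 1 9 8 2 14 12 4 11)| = 10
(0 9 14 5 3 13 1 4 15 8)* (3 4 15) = [9, 15, 2, 13, 3, 4, 6, 7, 0, 14, 10, 11, 12, 1, 5, 8] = (0 9 14 5 4 3 13 1 15 8)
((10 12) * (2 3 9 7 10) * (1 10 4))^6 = (1 7 3 12)(2 10 4 9)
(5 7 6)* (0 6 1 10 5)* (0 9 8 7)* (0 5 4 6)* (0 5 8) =(0 5 8 7 1 10 4 6 9) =[5, 10, 2, 3, 6, 8, 9, 1, 7, 0, 4]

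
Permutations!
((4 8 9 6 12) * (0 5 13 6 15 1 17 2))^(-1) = ((0 5 13 6 12 4 8 9 15 1 17 2))^(-1) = (0 2 17 1 15 9 8 4 12 6 13 5)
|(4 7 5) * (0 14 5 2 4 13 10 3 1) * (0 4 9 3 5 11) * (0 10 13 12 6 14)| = |(1 4 7 2 9 3)(5 12 6 14 11 10)| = 6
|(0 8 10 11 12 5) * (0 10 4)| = 12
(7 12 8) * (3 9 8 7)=(3 9 8)(7 12)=[0, 1, 2, 9, 4, 5, 6, 12, 3, 8, 10, 11, 7]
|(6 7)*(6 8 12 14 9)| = 6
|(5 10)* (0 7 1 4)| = 4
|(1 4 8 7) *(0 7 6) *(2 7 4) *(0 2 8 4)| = |(1 8 6 2 7)| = 5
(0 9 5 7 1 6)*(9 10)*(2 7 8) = (0 10 9 5 8 2 7 1 6) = [10, 6, 7, 3, 4, 8, 0, 1, 2, 5, 9]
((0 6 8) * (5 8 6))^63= (8)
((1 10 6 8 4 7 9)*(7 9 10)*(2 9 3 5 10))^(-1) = ((1 7 2 9)(3 5 10 6 8 4))^(-1) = (1 9 2 7)(3 4 8 6 10 5)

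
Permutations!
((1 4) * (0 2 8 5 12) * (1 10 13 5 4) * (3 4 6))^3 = ((0 2 8 6 3 4 10 13 5 12))^3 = (0 6 10 12 8 4 5 2 3 13)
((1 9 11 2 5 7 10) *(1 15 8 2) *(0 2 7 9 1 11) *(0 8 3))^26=(0 3 15 10 7 8 9 5 2)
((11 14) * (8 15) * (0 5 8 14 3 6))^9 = (0 5 8 15 14 11 3 6)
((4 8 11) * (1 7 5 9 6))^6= ((1 7 5 9 6)(4 8 11))^6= (11)(1 7 5 9 6)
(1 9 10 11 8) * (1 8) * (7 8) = (1 9 10 11)(7 8) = [0, 9, 2, 3, 4, 5, 6, 8, 7, 10, 11, 1]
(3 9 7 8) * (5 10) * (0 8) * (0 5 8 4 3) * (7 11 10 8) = (0 4 3 9 11 10 7 5 8) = [4, 1, 2, 9, 3, 8, 6, 5, 0, 11, 7, 10]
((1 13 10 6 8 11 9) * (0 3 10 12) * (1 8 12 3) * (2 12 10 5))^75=(0 2 3 1 12 5 13)(6 10)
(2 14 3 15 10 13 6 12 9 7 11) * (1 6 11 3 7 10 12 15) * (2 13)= (1 6 15 12 9 10 2 14 7 3)(11 13)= [0, 6, 14, 1, 4, 5, 15, 3, 8, 10, 2, 13, 9, 11, 7, 12]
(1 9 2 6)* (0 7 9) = (0 7 9 2 6 1) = [7, 0, 6, 3, 4, 5, 1, 9, 8, 2]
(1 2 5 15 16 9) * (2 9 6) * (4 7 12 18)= (1 9)(2 5 15 16 6)(4 7 12 18)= [0, 9, 5, 3, 7, 15, 2, 12, 8, 1, 10, 11, 18, 13, 14, 16, 6, 17, 4]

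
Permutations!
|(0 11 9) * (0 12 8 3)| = |(0 11 9 12 8 3)| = 6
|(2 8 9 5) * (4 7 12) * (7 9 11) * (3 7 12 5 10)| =10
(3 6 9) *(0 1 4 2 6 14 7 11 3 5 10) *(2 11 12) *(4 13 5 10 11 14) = (0 1 13 5 11 3 4 14 7 12 2 6 9 10) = [1, 13, 6, 4, 14, 11, 9, 12, 8, 10, 0, 3, 2, 5, 7]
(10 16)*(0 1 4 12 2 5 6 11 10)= [1, 4, 5, 3, 12, 6, 11, 7, 8, 9, 16, 10, 2, 13, 14, 15, 0]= (0 1 4 12 2 5 6 11 10 16)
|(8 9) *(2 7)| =|(2 7)(8 9)| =2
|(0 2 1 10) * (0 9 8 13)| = |(0 2 1 10 9 8 13)| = 7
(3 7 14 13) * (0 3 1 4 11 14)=[3, 4, 2, 7, 11, 5, 6, 0, 8, 9, 10, 14, 12, 1, 13]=(0 3 7)(1 4 11 14 13)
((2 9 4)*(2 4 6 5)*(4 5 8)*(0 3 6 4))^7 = (0 8 6 3)(2 5 4 9)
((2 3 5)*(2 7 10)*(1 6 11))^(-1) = (1 11 6)(2 10 7 5 3)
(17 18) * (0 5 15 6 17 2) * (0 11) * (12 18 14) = (0 5 15 6 17 14 12 18 2 11) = [5, 1, 11, 3, 4, 15, 17, 7, 8, 9, 10, 0, 18, 13, 12, 6, 16, 14, 2]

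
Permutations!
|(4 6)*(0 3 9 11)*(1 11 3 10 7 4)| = |(0 10 7 4 6 1 11)(3 9)| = 14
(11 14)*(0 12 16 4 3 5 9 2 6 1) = [12, 0, 6, 5, 3, 9, 1, 7, 8, 2, 10, 14, 16, 13, 11, 15, 4] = (0 12 16 4 3 5 9 2 6 1)(11 14)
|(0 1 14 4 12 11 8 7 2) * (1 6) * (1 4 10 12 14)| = 10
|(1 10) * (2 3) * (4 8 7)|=|(1 10)(2 3)(4 8 7)|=6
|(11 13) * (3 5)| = 2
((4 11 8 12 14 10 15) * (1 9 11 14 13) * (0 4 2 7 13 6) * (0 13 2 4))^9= ((1 9 11 8 12 6 13)(2 7)(4 14 10 15))^9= (1 11 12 13 9 8 6)(2 7)(4 14 10 15)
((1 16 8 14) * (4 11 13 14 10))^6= ((1 16 8 10 4 11 13 14))^6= (1 13 4 8)(10 16 14 11)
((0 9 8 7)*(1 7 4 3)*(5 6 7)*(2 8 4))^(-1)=(0 7 6 5 1 3 4 9)(2 8)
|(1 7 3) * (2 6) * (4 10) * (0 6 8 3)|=|(0 6 2 8 3 1 7)(4 10)|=14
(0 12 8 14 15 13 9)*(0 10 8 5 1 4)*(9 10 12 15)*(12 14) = [15, 4, 2, 3, 0, 1, 6, 7, 12, 14, 8, 11, 5, 10, 9, 13] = (0 15 13 10 8 12 5 1 4)(9 14)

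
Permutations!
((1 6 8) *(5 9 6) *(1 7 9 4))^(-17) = (1 5 4)(6 9 7 8)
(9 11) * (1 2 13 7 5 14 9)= (1 2 13 7 5 14 9 11)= [0, 2, 13, 3, 4, 14, 6, 5, 8, 11, 10, 1, 12, 7, 9]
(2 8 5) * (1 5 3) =(1 5 2 8 3) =[0, 5, 8, 1, 4, 2, 6, 7, 3]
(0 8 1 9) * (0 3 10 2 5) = [8, 9, 5, 10, 4, 0, 6, 7, 1, 3, 2] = (0 8 1 9 3 10 2 5)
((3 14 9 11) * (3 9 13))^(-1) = (3 13 14)(9 11)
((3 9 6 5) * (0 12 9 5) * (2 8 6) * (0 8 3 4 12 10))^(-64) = (2 5 12)(3 4 9)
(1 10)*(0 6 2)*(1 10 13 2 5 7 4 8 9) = (0 6 5 7 4 8 9 1 13 2) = [6, 13, 0, 3, 8, 7, 5, 4, 9, 1, 10, 11, 12, 2]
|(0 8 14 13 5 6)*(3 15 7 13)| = |(0 8 14 3 15 7 13 5 6)| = 9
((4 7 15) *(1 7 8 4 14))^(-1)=((1 7 15 14)(4 8))^(-1)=(1 14 15 7)(4 8)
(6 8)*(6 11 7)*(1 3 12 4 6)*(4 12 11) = [0, 3, 2, 11, 6, 5, 8, 1, 4, 9, 10, 7, 12] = (12)(1 3 11 7)(4 6 8)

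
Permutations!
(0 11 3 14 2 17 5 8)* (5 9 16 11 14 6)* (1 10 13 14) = (0 1 10 13 14 2 17 9 16 11 3 6 5 8) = [1, 10, 17, 6, 4, 8, 5, 7, 0, 16, 13, 3, 12, 14, 2, 15, 11, 9]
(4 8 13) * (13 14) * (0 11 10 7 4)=(0 11 10 7 4 8 14 13)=[11, 1, 2, 3, 8, 5, 6, 4, 14, 9, 7, 10, 12, 0, 13]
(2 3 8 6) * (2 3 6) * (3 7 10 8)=(2 6 7 10 8)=[0, 1, 6, 3, 4, 5, 7, 10, 2, 9, 8]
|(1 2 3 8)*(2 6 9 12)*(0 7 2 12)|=8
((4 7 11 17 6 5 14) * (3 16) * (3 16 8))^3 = (3 8)(4 17 14 11 5 7 6)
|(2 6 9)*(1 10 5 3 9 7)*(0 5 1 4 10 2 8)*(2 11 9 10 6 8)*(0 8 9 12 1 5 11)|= |(0 11 12 1)(2 9)(3 10 5)(4 6 7)|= 12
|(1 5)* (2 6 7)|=6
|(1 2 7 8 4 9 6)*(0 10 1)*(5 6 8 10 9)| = |(0 9 8 4 5 6)(1 2 7 10)| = 12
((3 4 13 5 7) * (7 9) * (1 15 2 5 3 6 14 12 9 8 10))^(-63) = (1 5)(2 10)(6 12 7 14 9)(8 15)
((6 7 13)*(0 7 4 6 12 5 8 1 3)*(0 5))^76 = ((0 7 13 12)(1 3 5 8)(4 6))^76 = (13)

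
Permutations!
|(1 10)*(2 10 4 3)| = |(1 4 3 2 10)| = 5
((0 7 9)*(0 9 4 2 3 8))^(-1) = (9)(0 8 3 2 4 7)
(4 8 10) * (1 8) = (1 8 10 4) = [0, 8, 2, 3, 1, 5, 6, 7, 10, 9, 4]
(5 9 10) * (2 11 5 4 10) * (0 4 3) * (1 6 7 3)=(0 4 10 1 6 7 3)(2 11 5 9)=[4, 6, 11, 0, 10, 9, 7, 3, 8, 2, 1, 5]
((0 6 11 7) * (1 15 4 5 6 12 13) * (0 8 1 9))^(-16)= ((0 12 13 9)(1 15 4 5 6 11 7 8))^(-16)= (15)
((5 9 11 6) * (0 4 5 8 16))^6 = (0 8 11 5)(4 16 6 9)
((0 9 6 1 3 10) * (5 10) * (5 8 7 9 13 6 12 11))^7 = ((0 13 6 1 3 8 7 9 12 11 5 10))^7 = (0 9 6 11 3 10 7 13 12 1 5 8)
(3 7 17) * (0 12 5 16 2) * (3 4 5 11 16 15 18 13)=(0 12 11 16 2)(3 7 17 4 5 15 18 13)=[12, 1, 0, 7, 5, 15, 6, 17, 8, 9, 10, 16, 11, 3, 14, 18, 2, 4, 13]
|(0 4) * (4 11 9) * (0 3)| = 5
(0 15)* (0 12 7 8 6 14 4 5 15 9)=(0 9)(4 5 15 12 7 8 6 14)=[9, 1, 2, 3, 5, 15, 14, 8, 6, 0, 10, 11, 7, 13, 4, 12]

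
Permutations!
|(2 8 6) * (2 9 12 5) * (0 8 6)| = |(0 8)(2 6 9 12 5)| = 10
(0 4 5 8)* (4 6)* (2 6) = (0 2 6 4 5 8) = [2, 1, 6, 3, 5, 8, 4, 7, 0]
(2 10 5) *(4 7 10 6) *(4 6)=(2 4 7 10 5)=[0, 1, 4, 3, 7, 2, 6, 10, 8, 9, 5]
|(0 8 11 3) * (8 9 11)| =|(0 9 11 3)| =4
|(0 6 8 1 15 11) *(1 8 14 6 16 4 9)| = |(0 16 4 9 1 15 11)(6 14)| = 14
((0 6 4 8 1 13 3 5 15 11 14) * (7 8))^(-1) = (0 14 11 15 5 3 13 1 8 7 4 6) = ((0 6 4 7 8 1 13 3 5 15 11 14))^(-1)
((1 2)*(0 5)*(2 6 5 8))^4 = (0 6 2)(1 8 5)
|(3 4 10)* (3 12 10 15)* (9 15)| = |(3 4 9 15)(10 12)| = 4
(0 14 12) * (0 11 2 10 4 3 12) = (0 14)(2 10 4 3 12 11) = [14, 1, 10, 12, 3, 5, 6, 7, 8, 9, 4, 2, 11, 13, 0]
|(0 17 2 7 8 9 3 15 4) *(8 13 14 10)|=12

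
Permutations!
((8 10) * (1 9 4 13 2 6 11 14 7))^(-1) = (1 7 14 11 6 2 13 4 9)(8 10)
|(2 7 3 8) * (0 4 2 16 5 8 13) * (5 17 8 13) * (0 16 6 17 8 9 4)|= 11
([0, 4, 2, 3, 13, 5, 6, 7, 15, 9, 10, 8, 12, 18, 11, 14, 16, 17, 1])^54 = (1 13)(4 18)(8 14)(11 15)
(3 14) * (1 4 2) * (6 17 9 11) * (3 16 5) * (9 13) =(1 4 2)(3 14 16 5)(6 17 13 9 11) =[0, 4, 1, 14, 2, 3, 17, 7, 8, 11, 10, 6, 12, 9, 16, 15, 5, 13]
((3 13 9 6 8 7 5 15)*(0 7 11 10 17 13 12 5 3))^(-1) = (0 15 5 12 3 7)(6 9 13 17 10 11 8)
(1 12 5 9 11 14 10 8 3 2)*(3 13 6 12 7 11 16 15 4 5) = (1 7 11 14 10 8 13 6 12 3 2)(4 5 9 16 15) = [0, 7, 1, 2, 5, 9, 12, 11, 13, 16, 8, 14, 3, 6, 10, 4, 15]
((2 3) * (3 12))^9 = ((2 12 3))^9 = (12)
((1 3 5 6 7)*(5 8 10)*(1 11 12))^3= (1 10 7)(3 5 11)(6 12 8)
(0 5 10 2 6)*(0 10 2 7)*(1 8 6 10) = (0 5 2 10 7)(1 8 6) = [5, 8, 10, 3, 4, 2, 1, 0, 6, 9, 7]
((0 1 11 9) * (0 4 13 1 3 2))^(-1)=((0 3 2)(1 11 9 4 13))^(-1)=(0 2 3)(1 13 4 9 11)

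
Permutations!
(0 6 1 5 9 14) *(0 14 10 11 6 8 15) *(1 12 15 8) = (0 1 5 9 10 11 6 12 15) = [1, 5, 2, 3, 4, 9, 12, 7, 8, 10, 11, 6, 15, 13, 14, 0]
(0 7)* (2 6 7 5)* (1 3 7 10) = (0 5 2 6 10 1 3 7) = [5, 3, 6, 7, 4, 2, 10, 0, 8, 9, 1]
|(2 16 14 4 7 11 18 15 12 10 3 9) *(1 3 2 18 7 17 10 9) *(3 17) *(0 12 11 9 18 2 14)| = 18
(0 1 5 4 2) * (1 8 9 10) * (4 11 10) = (0 8 9 4 2)(1 5 11 10) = [8, 5, 0, 3, 2, 11, 6, 7, 9, 4, 1, 10]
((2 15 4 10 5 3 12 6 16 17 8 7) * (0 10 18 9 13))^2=(0 5 12 16 8 2 4 9)(3 6 17 7 15 18 13 10)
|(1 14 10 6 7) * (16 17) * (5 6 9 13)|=8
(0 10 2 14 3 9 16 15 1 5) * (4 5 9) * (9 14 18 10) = (0 9 16 15 1 14 3 4 5)(2 18 10) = [9, 14, 18, 4, 5, 0, 6, 7, 8, 16, 2, 11, 12, 13, 3, 1, 15, 17, 10]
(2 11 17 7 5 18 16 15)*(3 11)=(2 3 11 17 7 5 18 16 15)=[0, 1, 3, 11, 4, 18, 6, 5, 8, 9, 10, 17, 12, 13, 14, 2, 15, 7, 16]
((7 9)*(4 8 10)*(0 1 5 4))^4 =((0 1 5 4 8 10)(7 9))^4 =(0 8 5)(1 10 4)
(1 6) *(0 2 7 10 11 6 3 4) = [2, 3, 7, 4, 0, 5, 1, 10, 8, 9, 11, 6] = (0 2 7 10 11 6 1 3 4)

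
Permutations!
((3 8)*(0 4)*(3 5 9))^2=((0 4)(3 8 5 9))^2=(3 5)(8 9)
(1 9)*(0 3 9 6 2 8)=(0 3 9 1 6 2 8)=[3, 6, 8, 9, 4, 5, 2, 7, 0, 1]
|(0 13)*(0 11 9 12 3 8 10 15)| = 9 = |(0 13 11 9 12 3 8 10 15)|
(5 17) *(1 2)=(1 2)(5 17)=[0, 2, 1, 3, 4, 17, 6, 7, 8, 9, 10, 11, 12, 13, 14, 15, 16, 5]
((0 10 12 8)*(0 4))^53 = (0 8 10 4 12)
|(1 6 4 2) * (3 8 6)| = 6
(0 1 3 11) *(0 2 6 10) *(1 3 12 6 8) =(0 3 11 2 8 1 12 6 10) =[3, 12, 8, 11, 4, 5, 10, 7, 1, 9, 0, 2, 6]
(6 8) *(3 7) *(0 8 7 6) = [8, 1, 2, 6, 4, 5, 7, 3, 0] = (0 8)(3 6 7)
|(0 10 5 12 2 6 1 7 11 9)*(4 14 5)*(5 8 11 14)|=13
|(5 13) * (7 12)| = 2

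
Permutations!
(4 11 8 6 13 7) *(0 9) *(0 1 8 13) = (0 9 1 8 6)(4 11 13 7) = [9, 8, 2, 3, 11, 5, 0, 4, 6, 1, 10, 13, 12, 7]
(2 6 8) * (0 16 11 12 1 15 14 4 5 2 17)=(0 16 11 12 1 15 14 4 5 2 6 8 17)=[16, 15, 6, 3, 5, 2, 8, 7, 17, 9, 10, 12, 1, 13, 4, 14, 11, 0]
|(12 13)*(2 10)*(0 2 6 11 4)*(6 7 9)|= 8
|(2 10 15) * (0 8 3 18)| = 12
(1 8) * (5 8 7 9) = (1 7 9 5 8) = [0, 7, 2, 3, 4, 8, 6, 9, 1, 5]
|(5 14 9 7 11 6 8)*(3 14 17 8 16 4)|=|(3 14 9 7 11 6 16 4)(5 17 8)|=24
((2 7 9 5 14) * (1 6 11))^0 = (14)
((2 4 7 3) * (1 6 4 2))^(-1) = (1 3 7 4 6)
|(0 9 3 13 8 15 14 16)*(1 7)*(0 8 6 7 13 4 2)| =20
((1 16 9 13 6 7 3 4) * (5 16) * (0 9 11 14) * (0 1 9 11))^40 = (0 5 14)(1 11 16)(3 6 9)(4 7 13)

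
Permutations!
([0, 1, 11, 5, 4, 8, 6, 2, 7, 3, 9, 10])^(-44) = (2 3)(5 11)(7 9)(8 10)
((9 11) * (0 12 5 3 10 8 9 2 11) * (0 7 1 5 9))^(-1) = ((0 12 9 7 1 5 3 10 8)(2 11))^(-1) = (0 8 10 3 5 1 7 9 12)(2 11)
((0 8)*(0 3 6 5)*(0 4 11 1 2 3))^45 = (0 8)(1 6 11 3 4 2 5)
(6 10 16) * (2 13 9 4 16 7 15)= [0, 1, 13, 3, 16, 5, 10, 15, 8, 4, 7, 11, 12, 9, 14, 2, 6]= (2 13 9 4 16 6 10 7 15)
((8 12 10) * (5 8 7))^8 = ((5 8 12 10 7))^8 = (5 10 8 7 12)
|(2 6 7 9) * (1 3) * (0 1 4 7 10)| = 9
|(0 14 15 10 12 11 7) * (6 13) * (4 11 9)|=18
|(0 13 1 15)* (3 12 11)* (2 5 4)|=|(0 13 1 15)(2 5 4)(3 12 11)|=12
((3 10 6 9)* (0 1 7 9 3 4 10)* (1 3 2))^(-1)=(0 3)(1 2 6 10 4 9 7)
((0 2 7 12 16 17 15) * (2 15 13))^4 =((0 15)(2 7 12 16 17 13))^4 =(2 17 12)(7 13 16)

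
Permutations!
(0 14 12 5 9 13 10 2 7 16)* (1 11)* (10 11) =(0 14 12 5 9 13 11 1 10 2 7 16) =[14, 10, 7, 3, 4, 9, 6, 16, 8, 13, 2, 1, 5, 11, 12, 15, 0]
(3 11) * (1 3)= (1 3 11)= [0, 3, 2, 11, 4, 5, 6, 7, 8, 9, 10, 1]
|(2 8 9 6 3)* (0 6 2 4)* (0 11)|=|(0 6 3 4 11)(2 8 9)|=15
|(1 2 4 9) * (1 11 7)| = 6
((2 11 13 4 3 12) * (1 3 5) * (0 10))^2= ((0 10)(1 3 12 2 11 13 4 5))^2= (1 12 11 4)(2 13 5 3)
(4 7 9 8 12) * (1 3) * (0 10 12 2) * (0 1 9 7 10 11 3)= (0 11 3 9 8 2 1)(4 10 12)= [11, 0, 1, 9, 10, 5, 6, 7, 2, 8, 12, 3, 4]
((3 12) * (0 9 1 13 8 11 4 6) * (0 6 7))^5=(0 11 1 7 8 9 4 13)(3 12)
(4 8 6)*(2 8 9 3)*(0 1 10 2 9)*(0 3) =(0 1 10 2 8 6 4 3 9) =[1, 10, 8, 9, 3, 5, 4, 7, 6, 0, 2]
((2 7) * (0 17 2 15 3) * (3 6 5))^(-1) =((0 17 2 7 15 6 5 3))^(-1) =(0 3 5 6 15 7 2 17)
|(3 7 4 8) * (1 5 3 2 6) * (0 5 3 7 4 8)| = 9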